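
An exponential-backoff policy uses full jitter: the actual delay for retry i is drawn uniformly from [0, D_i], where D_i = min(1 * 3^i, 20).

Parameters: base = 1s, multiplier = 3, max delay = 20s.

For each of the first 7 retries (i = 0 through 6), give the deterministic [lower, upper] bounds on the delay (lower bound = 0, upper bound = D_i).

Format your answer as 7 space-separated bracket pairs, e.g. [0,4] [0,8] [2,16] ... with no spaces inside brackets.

Answer: [0,1] [0,3] [0,9] [0,20] [0,20] [0,20] [0,20]

Derivation:
Computing bounds per retry:
  i=0: D_i=min(1*3^0,20)=1, bounds=[0,1]
  i=1: D_i=min(1*3^1,20)=3, bounds=[0,3]
  i=2: D_i=min(1*3^2,20)=9, bounds=[0,9]
  i=3: D_i=min(1*3^3,20)=20, bounds=[0,20]
  i=4: D_i=min(1*3^4,20)=20, bounds=[0,20]
  i=5: D_i=min(1*3^5,20)=20, bounds=[0,20]
  i=6: D_i=min(1*3^6,20)=20, bounds=[0,20]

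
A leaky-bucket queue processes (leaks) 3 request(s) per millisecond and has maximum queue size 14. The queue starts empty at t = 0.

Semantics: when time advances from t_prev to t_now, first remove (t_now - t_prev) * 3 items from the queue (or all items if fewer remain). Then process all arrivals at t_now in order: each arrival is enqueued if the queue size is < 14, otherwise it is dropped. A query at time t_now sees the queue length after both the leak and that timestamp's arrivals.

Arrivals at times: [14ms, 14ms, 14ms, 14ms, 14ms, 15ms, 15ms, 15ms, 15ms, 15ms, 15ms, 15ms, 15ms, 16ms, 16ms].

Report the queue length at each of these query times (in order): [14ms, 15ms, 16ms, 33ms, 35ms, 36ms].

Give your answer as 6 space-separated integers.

Queue lengths at query times:
  query t=14ms: backlog = 5
  query t=15ms: backlog = 10
  query t=16ms: backlog = 9
  query t=33ms: backlog = 0
  query t=35ms: backlog = 0
  query t=36ms: backlog = 0

Answer: 5 10 9 0 0 0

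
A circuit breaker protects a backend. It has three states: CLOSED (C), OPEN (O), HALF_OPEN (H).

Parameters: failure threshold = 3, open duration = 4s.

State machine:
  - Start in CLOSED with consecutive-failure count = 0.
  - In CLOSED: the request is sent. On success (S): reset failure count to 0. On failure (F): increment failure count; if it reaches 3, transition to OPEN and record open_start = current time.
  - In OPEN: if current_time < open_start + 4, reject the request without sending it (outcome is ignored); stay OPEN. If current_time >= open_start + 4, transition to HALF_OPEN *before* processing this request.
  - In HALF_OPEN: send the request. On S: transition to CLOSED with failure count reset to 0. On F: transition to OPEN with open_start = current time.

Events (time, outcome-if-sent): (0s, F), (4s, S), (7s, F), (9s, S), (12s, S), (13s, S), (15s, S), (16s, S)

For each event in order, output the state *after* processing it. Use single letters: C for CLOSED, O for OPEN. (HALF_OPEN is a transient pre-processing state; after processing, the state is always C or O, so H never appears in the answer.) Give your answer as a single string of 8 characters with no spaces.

Answer: CCCCCCCC

Derivation:
State after each event:
  event#1 t=0s outcome=F: state=CLOSED
  event#2 t=4s outcome=S: state=CLOSED
  event#3 t=7s outcome=F: state=CLOSED
  event#4 t=9s outcome=S: state=CLOSED
  event#5 t=12s outcome=S: state=CLOSED
  event#6 t=13s outcome=S: state=CLOSED
  event#7 t=15s outcome=S: state=CLOSED
  event#8 t=16s outcome=S: state=CLOSED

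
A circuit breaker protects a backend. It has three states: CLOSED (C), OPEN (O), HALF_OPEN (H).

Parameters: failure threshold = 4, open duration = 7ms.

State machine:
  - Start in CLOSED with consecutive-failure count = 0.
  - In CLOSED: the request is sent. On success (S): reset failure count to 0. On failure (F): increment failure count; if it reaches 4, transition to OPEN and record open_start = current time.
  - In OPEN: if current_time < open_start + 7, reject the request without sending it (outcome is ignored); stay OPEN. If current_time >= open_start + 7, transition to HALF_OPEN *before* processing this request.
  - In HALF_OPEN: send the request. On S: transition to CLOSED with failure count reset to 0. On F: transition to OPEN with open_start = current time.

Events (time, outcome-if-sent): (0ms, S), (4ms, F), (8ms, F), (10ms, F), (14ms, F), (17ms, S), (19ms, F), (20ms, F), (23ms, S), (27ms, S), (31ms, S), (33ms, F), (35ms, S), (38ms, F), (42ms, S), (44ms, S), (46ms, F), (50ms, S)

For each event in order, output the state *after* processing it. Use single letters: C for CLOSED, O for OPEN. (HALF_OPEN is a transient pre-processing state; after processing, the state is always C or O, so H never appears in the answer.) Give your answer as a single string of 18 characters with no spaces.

Answer: CCCCOOOOCCCCCCCCCC

Derivation:
State after each event:
  event#1 t=0ms outcome=S: state=CLOSED
  event#2 t=4ms outcome=F: state=CLOSED
  event#3 t=8ms outcome=F: state=CLOSED
  event#4 t=10ms outcome=F: state=CLOSED
  event#5 t=14ms outcome=F: state=OPEN
  event#6 t=17ms outcome=S: state=OPEN
  event#7 t=19ms outcome=F: state=OPEN
  event#8 t=20ms outcome=F: state=OPEN
  event#9 t=23ms outcome=S: state=CLOSED
  event#10 t=27ms outcome=S: state=CLOSED
  event#11 t=31ms outcome=S: state=CLOSED
  event#12 t=33ms outcome=F: state=CLOSED
  event#13 t=35ms outcome=S: state=CLOSED
  event#14 t=38ms outcome=F: state=CLOSED
  event#15 t=42ms outcome=S: state=CLOSED
  event#16 t=44ms outcome=S: state=CLOSED
  event#17 t=46ms outcome=F: state=CLOSED
  event#18 t=50ms outcome=S: state=CLOSED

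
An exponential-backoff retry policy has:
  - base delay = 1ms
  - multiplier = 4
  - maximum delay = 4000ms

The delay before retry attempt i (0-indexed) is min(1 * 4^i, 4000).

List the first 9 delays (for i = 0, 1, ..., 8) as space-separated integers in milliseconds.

Computing each delay:
  i=0: min(1*4^0, 4000) = 1
  i=1: min(1*4^1, 4000) = 4
  i=2: min(1*4^2, 4000) = 16
  i=3: min(1*4^3, 4000) = 64
  i=4: min(1*4^4, 4000) = 256
  i=5: min(1*4^5, 4000) = 1024
  i=6: min(1*4^6, 4000) = 4000
  i=7: min(1*4^7, 4000) = 4000
  i=8: min(1*4^8, 4000) = 4000

Answer: 1 4 16 64 256 1024 4000 4000 4000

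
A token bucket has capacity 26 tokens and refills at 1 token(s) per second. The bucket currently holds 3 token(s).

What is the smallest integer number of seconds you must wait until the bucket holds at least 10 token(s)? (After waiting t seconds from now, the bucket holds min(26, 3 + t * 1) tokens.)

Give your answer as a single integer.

Need 3 + t * 1 >= 10, so t >= 7/1.
Smallest integer t = ceil(7/1) = 7.

Answer: 7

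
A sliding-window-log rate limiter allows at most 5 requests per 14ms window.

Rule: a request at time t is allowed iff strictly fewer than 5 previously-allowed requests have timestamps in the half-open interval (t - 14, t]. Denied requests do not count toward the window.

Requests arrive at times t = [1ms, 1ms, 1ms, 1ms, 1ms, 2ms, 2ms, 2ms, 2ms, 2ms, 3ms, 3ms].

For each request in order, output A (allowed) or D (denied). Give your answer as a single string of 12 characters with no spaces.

Tracking allowed requests in the window:
  req#1 t=1ms: ALLOW
  req#2 t=1ms: ALLOW
  req#3 t=1ms: ALLOW
  req#4 t=1ms: ALLOW
  req#5 t=1ms: ALLOW
  req#6 t=2ms: DENY
  req#7 t=2ms: DENY
  req#8 t=2ms: DENY
  req#9 t=2ms: DENY
  req#10 t=2ms: DENY
  req#11 t=3ms: DENY
  req#12 t=3ms: DENY

Answer: AAAAADDDDDDD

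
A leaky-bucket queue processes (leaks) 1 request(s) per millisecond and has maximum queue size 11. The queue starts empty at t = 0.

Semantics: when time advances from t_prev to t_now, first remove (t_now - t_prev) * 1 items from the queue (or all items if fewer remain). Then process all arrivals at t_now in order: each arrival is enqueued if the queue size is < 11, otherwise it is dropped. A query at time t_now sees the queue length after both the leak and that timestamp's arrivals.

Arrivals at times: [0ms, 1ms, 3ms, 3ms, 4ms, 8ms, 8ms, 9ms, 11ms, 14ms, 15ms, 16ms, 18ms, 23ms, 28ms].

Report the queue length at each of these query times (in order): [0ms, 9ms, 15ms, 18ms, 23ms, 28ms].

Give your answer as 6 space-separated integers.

Queue lengths at query times:
  query t=0ms: backlog = 1
  query t=9ms: backlog = 2
  query t=15ms: backlog = 1
  query t=18ms: backlog = 1
  query t=23ms: backlog = 1
  query t=28ms: backlog = 1

Answer: 1 2 1 1 1 1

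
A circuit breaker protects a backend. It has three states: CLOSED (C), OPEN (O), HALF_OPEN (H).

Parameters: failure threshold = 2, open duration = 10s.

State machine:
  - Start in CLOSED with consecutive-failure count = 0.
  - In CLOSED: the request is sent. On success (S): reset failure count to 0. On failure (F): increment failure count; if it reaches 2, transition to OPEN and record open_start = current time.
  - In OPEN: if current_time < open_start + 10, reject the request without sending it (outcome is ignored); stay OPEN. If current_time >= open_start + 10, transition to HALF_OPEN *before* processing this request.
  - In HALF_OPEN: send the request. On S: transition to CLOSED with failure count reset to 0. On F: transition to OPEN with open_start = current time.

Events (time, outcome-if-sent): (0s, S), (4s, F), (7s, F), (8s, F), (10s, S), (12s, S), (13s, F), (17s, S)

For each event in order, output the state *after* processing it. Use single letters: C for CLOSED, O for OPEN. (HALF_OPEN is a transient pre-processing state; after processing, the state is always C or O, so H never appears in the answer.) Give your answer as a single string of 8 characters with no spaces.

State after each event:
  event#1 t=0s outcome=S: state=CLOSED
  event#2 t=4s outcome=F: state=CLOSED
  event#3 t=7s outcome=F: state=OPEN
  event#4 t=8s outcome=F: state=OPEN
  event#5 t=10s outcome=S: state=OPEN
  event#6 t=12s outcome=S: state=OPEN
  event#7 t=13s outcome=F: state=OPEN
  event#8 t=17s outcome=S: state=CLOSED

Answer: CCOOOOOC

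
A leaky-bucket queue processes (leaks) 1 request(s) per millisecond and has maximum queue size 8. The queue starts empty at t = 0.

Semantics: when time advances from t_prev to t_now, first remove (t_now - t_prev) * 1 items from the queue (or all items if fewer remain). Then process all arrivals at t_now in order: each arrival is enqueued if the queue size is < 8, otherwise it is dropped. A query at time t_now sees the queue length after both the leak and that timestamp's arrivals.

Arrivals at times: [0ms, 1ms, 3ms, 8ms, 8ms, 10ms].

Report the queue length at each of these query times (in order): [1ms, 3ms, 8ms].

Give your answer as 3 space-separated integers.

Answer: 1 1 2

Derivation:
Queue lengths at query times:
  query t=1ms: backlog = 1
  query t=3ms: backlog = 1
  query t=8ms: backlog = 2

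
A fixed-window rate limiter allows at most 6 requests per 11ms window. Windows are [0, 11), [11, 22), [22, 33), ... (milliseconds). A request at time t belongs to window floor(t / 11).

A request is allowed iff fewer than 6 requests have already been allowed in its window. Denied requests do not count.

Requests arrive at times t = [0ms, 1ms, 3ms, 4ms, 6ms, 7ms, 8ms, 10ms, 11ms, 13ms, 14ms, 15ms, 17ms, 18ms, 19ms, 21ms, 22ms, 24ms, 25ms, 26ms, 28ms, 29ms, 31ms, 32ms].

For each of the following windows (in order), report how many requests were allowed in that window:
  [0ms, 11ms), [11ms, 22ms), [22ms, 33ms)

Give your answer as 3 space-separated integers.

Answer: 6 6 6

Derivation:
Processing requests:
  req#1 t=0ms (window 0): ALLOW
  req#2 t=1ms (window 0): ALLOW
  req#3 t=3ms (window 0): ALLOW
  req#4 t=4ms (window 0): ALLOW
  req#5 t=6ms (window 0): ALLOW
  req#6 t=7ms (window 0): ALLOW
  req#7 t=8ms (window 0): DENY
  req#8 t=10ms (window 0): DENY
  req#9 t=11ms (window 1): ALLOW
  req#10 t=13ms (window 1): ALLOW
  req#11 t=14ms (window 1): ALLOW
  req#12 t=15ms (window 1): ALLOW
  req#13 t=17ms (window 1): ALLOW
  req#14 t=18ms (window 1): ALLOW
  req#15 t=19ms (window 1): DENY
  req#16 t=21ms (window 1): DENY
  req#17 t=22ms (window 2): ALLOW
  req#18 t=24ms (window 2): ALLOW
  req#19 t=25ms (window 2): ALLOW
  req#20 t=26ms (window 2): ALLOW
  req#21 t=28ms (window 2): ALLOW
  req#22 t=29ms (window 2): ALLOW
  req#23 t=31ms (window 2): DENY
  req#24 t=32ms (window 2): DENY

Allowed counts by window: 6 6 6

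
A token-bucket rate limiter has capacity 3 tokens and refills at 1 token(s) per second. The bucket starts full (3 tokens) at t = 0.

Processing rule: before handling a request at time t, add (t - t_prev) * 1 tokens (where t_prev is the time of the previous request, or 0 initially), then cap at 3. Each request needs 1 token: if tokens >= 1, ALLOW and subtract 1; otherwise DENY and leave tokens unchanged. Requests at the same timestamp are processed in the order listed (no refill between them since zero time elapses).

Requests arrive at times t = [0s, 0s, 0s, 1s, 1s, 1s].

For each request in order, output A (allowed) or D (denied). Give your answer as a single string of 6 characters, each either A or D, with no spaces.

Simulating step by step:
  req#1 t=0s: ALLOW
  req#2 t=0s: ALLOW
  req#3 t=0s: ALLOW
  req#4 t=1s: ALLOW
  req#5 t=1s: DENY
  req#6 t=1s: DENY

Answer: AAAADD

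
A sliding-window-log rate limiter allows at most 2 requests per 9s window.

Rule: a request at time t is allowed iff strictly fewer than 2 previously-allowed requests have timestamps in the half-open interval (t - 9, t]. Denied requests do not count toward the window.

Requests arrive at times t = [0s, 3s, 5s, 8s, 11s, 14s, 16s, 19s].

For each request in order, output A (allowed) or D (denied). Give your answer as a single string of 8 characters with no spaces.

Answer: AADDAADD

Derivation:
Tracking allowed requests in the window:
  req#1 t=0s: ALLOW
  req#2 t=3s: ALLOW
  req#3 t=5s: DENY
  req#4 t=8s: DENY
  req#5 t=11s: ALLOW
  req#6 t=14s: ALLOW
  req#7 t=16s: DENY
  req#8 t=19s: DENY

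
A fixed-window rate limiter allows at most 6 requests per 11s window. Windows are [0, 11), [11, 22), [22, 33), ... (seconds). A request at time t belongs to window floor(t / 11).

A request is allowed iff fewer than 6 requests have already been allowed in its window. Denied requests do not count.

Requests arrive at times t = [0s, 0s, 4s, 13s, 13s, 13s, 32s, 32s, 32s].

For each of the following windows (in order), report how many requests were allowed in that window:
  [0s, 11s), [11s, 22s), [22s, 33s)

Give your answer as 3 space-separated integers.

Processing requests:
  req#1 t=0s (window 0): ALLOW
  req#2 t=0s (window 0): ALLOW
  req#3 t=4s (window 0): ALLOW
  req#4 t=13s (window 1): ALLOW
  req#5 t=13s (window 1): ALLOW
  req#6 t=13s (window 1): ALLOW
  req#7 t=32s (window 2): ALLOW
  req#8 t=32s (window 2): ALLOW
  req#9 t=32s (window 2): ALLOW

Allowed counts by window: 3 3 3

Answer: 3 3 3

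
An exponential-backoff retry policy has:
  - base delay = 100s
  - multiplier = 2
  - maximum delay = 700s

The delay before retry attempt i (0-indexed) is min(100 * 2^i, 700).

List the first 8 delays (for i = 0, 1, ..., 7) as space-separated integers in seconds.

Computing each delay:
  i=0: min(100*2^0, 700) = 100
  i=1: min(100*2^1, 700) = 200
  i=2: min(100*2^2, 700) = 400
  i=3: min(100*2^3, 700) = 700
  i=4: min(100*2^4, 700) = 700
  i=5: min(100*2^5, 700) = 700
  i=6: min(100*2^6, 700) = 700
  i=7: min(100*2^7, 700) = 700

Answer: 100 200 400 700 700 700 700 700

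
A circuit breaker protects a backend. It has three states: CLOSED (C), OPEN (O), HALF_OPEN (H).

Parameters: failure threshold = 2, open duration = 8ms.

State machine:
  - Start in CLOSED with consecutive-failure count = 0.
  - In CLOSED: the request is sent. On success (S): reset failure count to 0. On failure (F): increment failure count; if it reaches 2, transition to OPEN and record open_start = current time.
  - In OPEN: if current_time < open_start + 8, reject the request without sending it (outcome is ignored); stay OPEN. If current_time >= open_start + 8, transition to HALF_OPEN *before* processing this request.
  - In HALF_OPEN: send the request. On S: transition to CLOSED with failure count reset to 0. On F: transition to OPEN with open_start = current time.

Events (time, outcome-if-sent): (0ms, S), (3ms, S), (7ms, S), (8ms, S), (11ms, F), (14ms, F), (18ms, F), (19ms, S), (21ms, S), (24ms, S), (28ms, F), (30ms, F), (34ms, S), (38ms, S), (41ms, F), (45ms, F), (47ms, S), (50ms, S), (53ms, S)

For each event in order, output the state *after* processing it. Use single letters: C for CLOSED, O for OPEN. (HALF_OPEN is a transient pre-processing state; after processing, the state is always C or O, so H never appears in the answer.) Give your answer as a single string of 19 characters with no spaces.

Answer: CCCCCOOOOCCOOCCOOOC

Derivation:
State after each event:
  event#1 t=0ms outcome=S: state=CLOSED
  event#2 t=3ms outcome=S: state=CLOSED
  event#3 t=7ms outcome=S: state=CLOSED
  event#4 t=8ms outcome=S: state=CLOSED
  event#5 t=11ms outcome=F: state=CLOSED
  event#6 t=14ms outcome=F: state=OPEN
  event#7 t=18ms outcome=F: state=OPEN
  event#8 t=19ms outcome=S: state=OPEN
  event#9 t=21ms outcome=S: state=OPEN
  event#10 t=24ms outcome=S: state=CLOSED
  event#11 t=28ms outcome=F: state=CLOSED
  event#12 t=30ms outcome=F: state=OPEN
  event#13 t=34ms outcome=S: state=OPEN
  event#14 t=38ms outcome=S: state=CLOSED
  event#15 t=41ms outcome=F: state=CLOSED
  event#16 t=45ms outcome=F: state=OPEN
  event#17 t=47ms outcome=S: state=OPEN
  event#18 t=50ms outcome=S: state=OPEN
  event#19 t=53ms outcome=S: state=CLOSED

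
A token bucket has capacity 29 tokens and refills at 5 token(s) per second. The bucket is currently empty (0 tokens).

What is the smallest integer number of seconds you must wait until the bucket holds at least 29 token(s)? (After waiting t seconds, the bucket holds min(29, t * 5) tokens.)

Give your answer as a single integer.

Need t * 5 >= 29, so t >= 29/5.
Smallest integer t = ceil(29/5) = 6.

Answer: 6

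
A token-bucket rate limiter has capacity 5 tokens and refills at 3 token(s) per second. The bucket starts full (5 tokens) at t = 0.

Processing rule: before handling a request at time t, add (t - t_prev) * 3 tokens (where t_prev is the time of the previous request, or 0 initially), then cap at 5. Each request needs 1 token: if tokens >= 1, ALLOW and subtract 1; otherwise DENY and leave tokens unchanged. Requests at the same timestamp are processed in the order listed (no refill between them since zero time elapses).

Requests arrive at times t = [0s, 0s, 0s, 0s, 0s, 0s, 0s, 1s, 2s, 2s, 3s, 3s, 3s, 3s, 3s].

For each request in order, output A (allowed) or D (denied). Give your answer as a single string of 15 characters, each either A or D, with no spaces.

Answer: AAAAADDAAAAAAAA

Derivation:
Simulating step by step:
  req#1 t=0s: ALLOW
  req#2 t=0s: ALLOW
  req#3 t=0s: ALLOW
  req#4 t=0s: ALLOW
  req#5 t=0s: ALLOW
  req#6 t=0s: DENY
  req#7 t=0s: DENY
  req#8 t=1s: ALLOW
  req#9 t=2s: ALLOW
  req#10 t=2s: ALLOW
  req#11 t=3s: ALLOW
  req#12 t=3s: ALLOW
  req#13 t=3s: ALLOW
  req#14 t=3s: ALLOW
  req#15 t=3s: ALLOW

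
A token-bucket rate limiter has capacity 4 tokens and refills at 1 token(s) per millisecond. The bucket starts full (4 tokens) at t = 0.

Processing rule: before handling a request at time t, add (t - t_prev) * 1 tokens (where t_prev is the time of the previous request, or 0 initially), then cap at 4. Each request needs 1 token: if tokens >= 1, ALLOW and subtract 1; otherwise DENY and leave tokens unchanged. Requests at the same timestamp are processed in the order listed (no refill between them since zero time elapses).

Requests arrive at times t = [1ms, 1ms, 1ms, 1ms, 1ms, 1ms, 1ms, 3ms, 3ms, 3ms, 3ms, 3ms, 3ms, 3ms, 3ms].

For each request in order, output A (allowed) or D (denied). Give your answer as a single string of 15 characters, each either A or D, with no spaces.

Answer: AAAADDDAADDDDDD

Derivation:
Simulating step by step:
  req#1 t=1ms: ALLOW
  req#2 t=1ms: ALLOW
  req#3 t=1ms: ALLOW
  req#4 t=1ms: ALLOW
  req#5 t=1ms: DENY
  req#6 t=1ms: DENY
  req#7 t=1ms: DENY
  req#8 t=3ms: ALLOW
  req#9 t=3ms: ALLOW
  req#10 t=3ms: DENY
  req#11 t=3ms: DENY
  req#12 t=3ms: DENY
  req#13 t=3ms: DENY
  req#14 t=3ms: DENY
  req#15 t=3ms: DENY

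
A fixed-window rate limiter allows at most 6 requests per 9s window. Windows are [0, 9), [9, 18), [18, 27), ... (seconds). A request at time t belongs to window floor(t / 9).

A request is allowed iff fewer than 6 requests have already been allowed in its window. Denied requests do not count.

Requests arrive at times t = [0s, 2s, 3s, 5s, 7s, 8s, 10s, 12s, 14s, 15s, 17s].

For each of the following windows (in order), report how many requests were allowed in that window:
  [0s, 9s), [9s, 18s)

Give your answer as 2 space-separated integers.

Answer: 6 5

Derivation:
Processing requests:
  req#1 t=0s (window 0): ALLOW
  req#2 t=2s (window 0): ALLOW
  req#3 t=3s (window 0): ALLOW
  req#4 t=5s (window 0): ALLOW
  req#5 t=7s (window 0): ALLOW
  req#6 t=8s (window 0): ALLOW
  req#7 t=10s (window 1): ALLOW
  req#8 t=12s (window 1): ALLOW
  req#9 t=14s (window 1): ALLOW
  req#10 t=15s (window 1): ALLOW
  req#11 t=17s (window 1): ALLOW

Allowed counts by window: 6 5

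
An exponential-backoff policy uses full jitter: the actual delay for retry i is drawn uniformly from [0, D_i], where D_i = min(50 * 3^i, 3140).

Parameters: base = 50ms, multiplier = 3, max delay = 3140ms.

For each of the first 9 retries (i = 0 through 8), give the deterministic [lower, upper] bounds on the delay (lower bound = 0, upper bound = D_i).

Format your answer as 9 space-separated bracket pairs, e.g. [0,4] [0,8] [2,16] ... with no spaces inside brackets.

Computing bounds per retry:
  i=0: D_i=min(50*3^0,3140)=50, bounds=[0,50]
  i=1: D_i=min(50*3^1,3140)=150, bounds=[0,150]
  i=2: D_i=min(50*3^2,3140)=450, bounds=[0,450]
  i=3: D_i=min(50*3^3,3140)=1350, bounds=[0,1350]
  i=4: D_i=min(50*3^4,3140)=3140, bounds=[0,3140]
  i=5: D_i=min(50*3^5,3140)=3140, bounds=[0,3140]
  i=6: D_i=min(50*3^6,3140)=3140, bounds=[0,3140]
  i=7: D_i=min(50*3^7,3140)=3140, bounds=[0,3140]
  i=8: D_i=min(50*3^8,3140)=3140, bounds=[0,3140]

Answer: [0,50] [0,150] [0,450] [0,1350] [0,3140] [0,3140] [0,3140] [0,3140] [0,3140]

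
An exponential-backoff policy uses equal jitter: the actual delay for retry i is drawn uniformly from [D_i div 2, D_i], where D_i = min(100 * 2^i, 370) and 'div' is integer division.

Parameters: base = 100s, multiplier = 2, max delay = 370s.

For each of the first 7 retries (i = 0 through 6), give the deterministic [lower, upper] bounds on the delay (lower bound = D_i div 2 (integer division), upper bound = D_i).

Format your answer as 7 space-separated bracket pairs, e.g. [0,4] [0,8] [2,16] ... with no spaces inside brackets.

Computing bounds per retry:
  i=0: D_i=min(100*2^0,370)=100, bounds=[50,100]
  i=1: D_i=min(100*2^1,370)=200, bounds=[100,200]
  i=2: D_i=min(100*2^2,370)=370, bounds=[185,370]
  i=3: D_i=min(100*2^3,370)=370, bounds=[185,370]
  i=4: D_i=min(100*2^4,370)=370, bounds=[185,370]
  i=5: D_i=min(100*2^5,370)=370, bounds=[185,370]
  i=6: D_i=min(100*2^6,370)=370, bounds=[185,370]

Answer: [50,100] [100,200] [185,370] [185,370] [185,370] [185,370] [185,370]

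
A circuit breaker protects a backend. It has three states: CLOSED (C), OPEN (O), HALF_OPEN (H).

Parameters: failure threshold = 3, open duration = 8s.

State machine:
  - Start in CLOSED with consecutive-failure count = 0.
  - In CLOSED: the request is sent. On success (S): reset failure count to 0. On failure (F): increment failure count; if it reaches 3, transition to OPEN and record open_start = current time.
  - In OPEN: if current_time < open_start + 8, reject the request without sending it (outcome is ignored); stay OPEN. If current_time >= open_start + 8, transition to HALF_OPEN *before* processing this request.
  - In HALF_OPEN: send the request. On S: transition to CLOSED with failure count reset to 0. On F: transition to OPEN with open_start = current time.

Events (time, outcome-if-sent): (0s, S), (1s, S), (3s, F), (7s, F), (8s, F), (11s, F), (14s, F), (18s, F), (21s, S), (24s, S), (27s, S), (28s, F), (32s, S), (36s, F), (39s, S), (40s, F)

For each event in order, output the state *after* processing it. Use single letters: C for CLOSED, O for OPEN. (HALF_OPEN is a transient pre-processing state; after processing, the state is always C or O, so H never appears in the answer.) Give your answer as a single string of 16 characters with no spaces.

Answer: CCCCOOOOOOCCCCCC

Derivation:
State after each event:
  event#1 t=0s outcome=S: state=CLOSED
  event#2 t=1s outcome=S: state=CLOSED
  event#3 t=3s outcome=F: state=CLOSED
  event#4 t=7s outcome=F: state=CLOSED
  event#5 t=8s outcome=F: state=OPEN
  event#6 t=11s outcome=F: state=OPEN
  event#7 t=14s outcome=F: state=OPEN
  event#8 t=18s outcome=F: state=OPEN
  event#9 t=21s outcome=S: state=OPEN
  event#10 t=24s outcome=S: state=OPEN
  event#11 t=27s outcome=S: state=CLOSED
  event#12 t=28s outcome=F: state=CLOSED
  event#13 t=32s outcome=S: state=CLOSED
  event#14 t=36s outcome=F: state=CLOSED
  event#15 t=39s outcome=S: state=CLOSED
  event#16 t=40s outcome=F: state=CLOSED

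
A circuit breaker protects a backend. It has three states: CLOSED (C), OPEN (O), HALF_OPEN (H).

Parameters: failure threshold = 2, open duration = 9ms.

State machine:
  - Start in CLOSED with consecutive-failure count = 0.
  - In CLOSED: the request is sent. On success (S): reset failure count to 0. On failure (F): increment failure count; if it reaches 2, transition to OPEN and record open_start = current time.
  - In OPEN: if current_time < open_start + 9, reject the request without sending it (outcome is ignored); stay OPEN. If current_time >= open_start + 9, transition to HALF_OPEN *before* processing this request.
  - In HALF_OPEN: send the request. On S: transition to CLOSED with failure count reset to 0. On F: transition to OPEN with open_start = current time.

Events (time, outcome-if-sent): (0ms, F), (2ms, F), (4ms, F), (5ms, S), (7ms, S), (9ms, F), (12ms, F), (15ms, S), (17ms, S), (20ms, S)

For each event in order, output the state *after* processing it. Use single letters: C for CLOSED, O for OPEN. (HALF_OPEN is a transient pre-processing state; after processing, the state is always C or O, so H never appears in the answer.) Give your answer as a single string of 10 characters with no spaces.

Answer: COOOOOOOOO

Derivation:
State after each event:
  event#1 t=0ms outcome=F: state=CLOSED
  event#2 t=2ms outcome=F: state=OPEN
  event#3 t=4ms outcome=F: state=OPEN
  event#4 t=5ms outcome=S: state=OPEN
  event#5 t=7ms outcome=S: state=OPEN
  event#6 t=9ms outcome=F: state=OPEN
  event#7 t=12ms outcome=F: state=OPEN
  event#8 t=15ms outcome=S: state=OPEN
  event#9 t=17ms outcome=S: state=OPEN
  event#10 t=20ms outcome=S: state=OPEN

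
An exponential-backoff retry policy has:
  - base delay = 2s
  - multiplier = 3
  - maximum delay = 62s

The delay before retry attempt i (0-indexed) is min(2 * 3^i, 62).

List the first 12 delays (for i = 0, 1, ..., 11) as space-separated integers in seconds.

Computing each delay:
  i=0: min(2*3^0, 62) = 2
  i=1: min(2*3^1, 62) = 6
  i=2: min(2*3^2, 62) = 18
  i=3: min(2*3^3, 62) = 54
  i=4: min(2*3^4, 62) = 62
  i=5: min(2*3^5, 62) = 62
  i=6: min(2*3^6, 62) = 62
  i=7: min(2*3^7, 62) = 62
  i=8: min(2*3^8, 62) = 62
  i=9: min(2*3^9, 62) = 62
  i=10: min(2*3^10, 62) = 62
  i=11: min(2*3^11, 62) = 62

Answer: 2 6 18 54 62 62 62 62 62 62 62 62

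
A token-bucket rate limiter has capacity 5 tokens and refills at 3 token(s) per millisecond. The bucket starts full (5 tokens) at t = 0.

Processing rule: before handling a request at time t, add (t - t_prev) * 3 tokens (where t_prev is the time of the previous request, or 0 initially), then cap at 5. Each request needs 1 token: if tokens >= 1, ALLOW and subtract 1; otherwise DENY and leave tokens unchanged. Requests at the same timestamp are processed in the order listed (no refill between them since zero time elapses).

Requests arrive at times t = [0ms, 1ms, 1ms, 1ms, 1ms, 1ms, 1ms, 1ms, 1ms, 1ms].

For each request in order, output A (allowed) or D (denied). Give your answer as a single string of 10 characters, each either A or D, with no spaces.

Answer: AAAAAADDDD

Derivation:
Simulating step by step:
  req#1 t=0ms: ALLOW
  req#2 t=1ms: ALLOW
  req#3 t=1ms: ALLOW
  req#4 t=1ms: ALLOW
  req#5 t=1ms: ALLOW
  req#6 t=1ms: ALLOW
  req#7 t=1ms: DENY
  req#8 t=1ms: DENY
  req#9 t=1ms: DENY
  req#10 t=1ms: DENY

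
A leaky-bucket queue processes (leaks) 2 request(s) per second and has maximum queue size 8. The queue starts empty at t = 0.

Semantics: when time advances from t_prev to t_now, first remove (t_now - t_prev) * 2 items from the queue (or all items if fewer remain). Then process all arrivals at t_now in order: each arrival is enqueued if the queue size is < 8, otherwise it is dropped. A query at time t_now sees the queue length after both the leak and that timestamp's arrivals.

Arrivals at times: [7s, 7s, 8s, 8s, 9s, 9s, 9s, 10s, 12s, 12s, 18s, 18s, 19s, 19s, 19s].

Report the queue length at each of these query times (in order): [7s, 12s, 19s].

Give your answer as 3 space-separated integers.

Queue lengths at query times:
  query t=7s: backlog = 2
  query t=12s: backlog = 2
  query t=19s: backlog = 3

Answer: 2 2 3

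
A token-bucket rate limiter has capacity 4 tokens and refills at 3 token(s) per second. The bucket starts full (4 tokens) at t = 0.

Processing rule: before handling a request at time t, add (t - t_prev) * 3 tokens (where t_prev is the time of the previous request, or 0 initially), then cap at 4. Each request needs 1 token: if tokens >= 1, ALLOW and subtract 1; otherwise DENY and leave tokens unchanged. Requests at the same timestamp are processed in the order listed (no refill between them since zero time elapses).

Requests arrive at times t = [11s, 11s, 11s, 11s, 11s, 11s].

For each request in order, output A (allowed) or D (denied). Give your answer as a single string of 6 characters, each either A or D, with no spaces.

Answer: AAAADD

Derivation:
Simulating step by step:
  req#1 t=11s: ALLOW
  req#2 t=11s: ALLOW
  req#3 t=11s: ALLOW
  req#4 t=11s: ALLOW
  req#5 t=11s: DENY
  req#6 t=11s: DENY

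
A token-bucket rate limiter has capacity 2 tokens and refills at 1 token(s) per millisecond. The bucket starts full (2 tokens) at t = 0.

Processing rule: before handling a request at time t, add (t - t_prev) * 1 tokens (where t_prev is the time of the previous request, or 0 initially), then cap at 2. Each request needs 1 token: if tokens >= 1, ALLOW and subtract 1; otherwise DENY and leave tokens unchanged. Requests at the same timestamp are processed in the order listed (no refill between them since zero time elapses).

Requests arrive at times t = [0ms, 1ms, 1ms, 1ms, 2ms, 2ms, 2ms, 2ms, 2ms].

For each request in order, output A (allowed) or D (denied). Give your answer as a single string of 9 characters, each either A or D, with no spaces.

Simulating step by step:
  req#1 t=0ms: ALLOW
  req#2 t=1ms: ALLOW
  req#3 t=1ms: ALLOW
  req#4 t=1ms: DENY
  req#5 t=2ms: ALLOW
  req#6 t=2ms: DENY
  req#7 t=2ms: DENY
  req#8 t=2ms: DENY
  req#9 t=2ms: DENY

Answer: AAADADDDD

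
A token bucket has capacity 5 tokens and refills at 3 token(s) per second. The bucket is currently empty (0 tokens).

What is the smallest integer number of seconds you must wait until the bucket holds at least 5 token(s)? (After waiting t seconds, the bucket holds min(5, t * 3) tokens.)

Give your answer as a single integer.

Answer: 2

Derivation:
Need t * 3 >= 5, so t >= 5/3.
Smallest integer t = ceil(5/3) = 2.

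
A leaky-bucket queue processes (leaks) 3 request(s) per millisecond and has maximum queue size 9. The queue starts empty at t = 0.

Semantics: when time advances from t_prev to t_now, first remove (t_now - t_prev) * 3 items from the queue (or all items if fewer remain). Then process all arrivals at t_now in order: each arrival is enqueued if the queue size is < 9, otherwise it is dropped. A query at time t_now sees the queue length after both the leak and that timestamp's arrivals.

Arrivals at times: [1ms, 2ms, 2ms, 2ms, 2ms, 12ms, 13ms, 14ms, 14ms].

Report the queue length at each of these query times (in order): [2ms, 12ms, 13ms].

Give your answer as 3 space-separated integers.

Queue lengths at query times:
  query t=2ms: backlog = 4
  query t=12ms: backlog = 1
  query t=13ms: backlog = 1

Answer: 4 1 1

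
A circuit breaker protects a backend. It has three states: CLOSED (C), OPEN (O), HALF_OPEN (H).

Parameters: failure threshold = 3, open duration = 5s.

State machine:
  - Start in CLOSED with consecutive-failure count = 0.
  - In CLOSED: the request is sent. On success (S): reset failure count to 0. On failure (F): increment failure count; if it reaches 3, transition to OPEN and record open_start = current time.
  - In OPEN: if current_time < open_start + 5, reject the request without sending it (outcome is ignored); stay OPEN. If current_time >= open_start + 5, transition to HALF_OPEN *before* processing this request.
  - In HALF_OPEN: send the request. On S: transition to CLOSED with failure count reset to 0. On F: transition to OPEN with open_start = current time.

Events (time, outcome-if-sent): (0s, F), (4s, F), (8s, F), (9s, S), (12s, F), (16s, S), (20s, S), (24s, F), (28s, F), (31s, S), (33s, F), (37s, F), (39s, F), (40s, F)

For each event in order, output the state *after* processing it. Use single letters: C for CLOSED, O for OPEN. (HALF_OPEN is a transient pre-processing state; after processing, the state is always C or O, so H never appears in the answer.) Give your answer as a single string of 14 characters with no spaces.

State after each event:
  event#1 t=0s outcome=F: state=CLOSED
  event#2 t=4s outcome=F: state=CLOSED
  event#3 t=8s outcome=F: state=OPEN
  event#4 t=9s outcome=S: state=OPEN
  event#5 t=12s outcome=F: state=OPEN
  event#6 t=16s outcome=S: state=CLOSED
  event#7 t=20s outcome=S: state=CLOSED
  event#8 t=24s outcome=F: state=CLOSED
  event#9 t=28s outcome=F: state=CLOSED
  event#10 t=31s outcome=S: state=CLOSED
  event#11 t=33s outcome=F: state=CLOSED
  event#12 t=37s outcome=F: state=CLOSED
  event#13 t=39s outcome=F: state=OPEN
  event#14 t=40s outcome=F: state=OPEN

Answer: CCOOOCCCCCCCOO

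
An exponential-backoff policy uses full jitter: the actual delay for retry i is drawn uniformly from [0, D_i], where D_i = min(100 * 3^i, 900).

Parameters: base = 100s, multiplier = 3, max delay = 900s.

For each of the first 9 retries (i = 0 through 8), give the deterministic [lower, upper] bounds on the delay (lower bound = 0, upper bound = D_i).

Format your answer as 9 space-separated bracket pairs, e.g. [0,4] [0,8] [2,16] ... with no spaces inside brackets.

Computing bounds per retry:
  i=0: D_i=min(100*3^0,900)=100, bounds=[0,100]
  i=1: D_i=min(100*3^1,900)=300, bounds=[0,300]
  i=2: D_i=min(100*3^2,900)=900, bounds=[0,900]
  i=3: D_i=min(100*3^3,900)=900, bounds=[0,900]
  i=4: D_i=min(100*3^4,900)=900, bounds=[0,900]
  i=5: D_i=min(100*3^5,900)=900, bounds=[0,900]
  i=6: D_i=min(100*3^6,900)=900, bounds=[0,900]
  i=7: D_i=min(100*3^7,900)=900, bounds=[0,900]
  i=8: D_i=min(100*3^8,900)=900, bounds=[0,900]

Answer: [0,100] [0,300] [0,900] [0,900] [0,900] [0,900] [0,900] [0,900] [0,900]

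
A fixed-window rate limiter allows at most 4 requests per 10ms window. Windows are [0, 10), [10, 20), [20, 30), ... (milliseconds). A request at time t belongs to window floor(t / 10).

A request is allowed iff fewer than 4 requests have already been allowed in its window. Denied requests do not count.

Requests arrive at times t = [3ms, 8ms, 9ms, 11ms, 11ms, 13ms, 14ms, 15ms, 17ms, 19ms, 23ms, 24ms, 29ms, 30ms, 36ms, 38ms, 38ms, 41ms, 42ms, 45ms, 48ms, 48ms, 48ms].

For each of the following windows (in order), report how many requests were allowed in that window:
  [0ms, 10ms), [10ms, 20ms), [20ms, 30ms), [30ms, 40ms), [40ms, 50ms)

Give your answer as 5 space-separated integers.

Processing requests:
  req#1 t=3ms (window 0): ALLOW
  req#2 t=8ms (window 0): ALLOW
  req#3 t=9ms (window 0): ALLOW
  req#4 t=11ms (window 1): ALLOW
  req#5 t=11ms (window 1): ALLOW
  req#6 t=13ms (window 1): ALLOW
  req#7 t=14ms (window 1): ALLOW
  req#8 t=15ms (window 1): DENY
  req#9 t=17ms (window 1): DENY
  req#10 t=19ms (window 1): DENY
  req#11 t=23ms (window 2): ALLOW
  req#12 t=24ms (window 2): ALLOW
  req#13 t=29ms (window 2): ALLOW
  req#14 t=30ms (window 3): ALLOW
  req#15 t=36ms (window 3): ALLOW
  req#16 t=38ms (window 3): ALLOW
  req#17 t=38ms (window 3): ALLOW
  req#18 t=41ms (window 4): ALLOW
  req#19 t=42ms (window 4): ALLOW
  req#20 t=45ms (window 4): ALLOW
  req#21 t=48ms (window 4): ALLOW
  req#22 t=48ms (window 4): DENY
  req#23 t=48ms (window 4): DENY

Allowed counts by window: 3 4 3 4 4

Answer: 3 4 3 4 4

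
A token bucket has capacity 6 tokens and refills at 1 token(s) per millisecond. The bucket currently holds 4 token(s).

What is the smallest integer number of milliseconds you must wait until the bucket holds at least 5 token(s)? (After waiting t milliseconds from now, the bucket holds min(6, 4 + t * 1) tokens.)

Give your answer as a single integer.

Need 4 + t * 1 >= 5, so t >= 1/1.
Smallest integer t = ceil(1/1) = 1.

Answer: 1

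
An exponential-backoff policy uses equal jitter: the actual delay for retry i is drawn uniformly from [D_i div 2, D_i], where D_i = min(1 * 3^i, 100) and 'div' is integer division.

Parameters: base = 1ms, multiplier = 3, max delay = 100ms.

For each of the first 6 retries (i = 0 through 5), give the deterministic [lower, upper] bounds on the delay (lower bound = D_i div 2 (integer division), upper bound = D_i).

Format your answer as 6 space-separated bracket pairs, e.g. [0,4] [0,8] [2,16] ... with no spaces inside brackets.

Answer: [0,1] [1,3] [4,9] [13,27] [40,81] [50,100]

Derivation:
Computing bounds per retry:
  i=0: D_i=min(1*3^0,100)=1, bounds=[0,1]
  i=1: D_i=min(1*3^1,100)=3, bounds=[1,3]
  i=2: D_i=min(1*3^2,100)=9, bounds=[4,9]
  i=3: D_i=min(1*3^3,100)=27, bounds=[13,27]
  i=4: D_i=min(1*3^4,100)=81, bounds=[40,81]
  i=5: D_i=min(1*3^5,100)=100, bounds=[50,100]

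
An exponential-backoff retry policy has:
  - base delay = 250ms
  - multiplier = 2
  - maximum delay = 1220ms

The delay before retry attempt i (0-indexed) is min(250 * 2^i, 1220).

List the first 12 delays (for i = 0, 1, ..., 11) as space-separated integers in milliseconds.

Answer: 250 500 1000 1220 1220 1220 1220 1220 1220 1220 1220 1220

Derivation:
Computing each delay:
  i=0: min(250*2^0, 1220) = 250
  i=1: min(250*2^1, 1220) = 500
  i=2: min(250*2^2, 1220) = 1000
  i=3: min(250*2^3, 1220) = 1220
  i=4: min(250*2^4, 1220) = 1220
  i=5: min(250*2^5, 1220) = 1220
  i=6: min(250*2^6, 1220) = 1220
  i=7: min(250*2^7, 1220) = 1220
  i=8: min(250*2^8, 1220) = 1220
  i=9: min(250*2^9, 1220) = 1220
  i=10: min(250*2^10, 1220) = 1220
  i=11: min(250*2^11, 1220) = 1220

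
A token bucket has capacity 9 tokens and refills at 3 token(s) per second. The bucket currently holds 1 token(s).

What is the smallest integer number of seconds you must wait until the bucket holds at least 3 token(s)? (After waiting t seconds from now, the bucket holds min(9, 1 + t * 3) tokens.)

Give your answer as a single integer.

Answer: 1

Derivation:
Need 1 + t * 3 >= 3, so t >= 2/3.
Smallest integer t = ceil(2/3) = 1.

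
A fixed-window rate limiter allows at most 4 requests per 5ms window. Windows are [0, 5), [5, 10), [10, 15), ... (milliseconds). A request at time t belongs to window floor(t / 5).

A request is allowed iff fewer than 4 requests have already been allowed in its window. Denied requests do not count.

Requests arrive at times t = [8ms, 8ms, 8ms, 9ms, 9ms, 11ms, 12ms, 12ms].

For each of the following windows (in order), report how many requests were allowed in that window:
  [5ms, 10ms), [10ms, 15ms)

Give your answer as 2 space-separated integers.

Processing requests:
  req#1 t=8ms (window 1): ALLOW
  req#2 t=8ms (window 1): ALLOW
  req#3 t=8ms (window 1): ALLOW
  req#4 t=9ms (window 1): ALLOW
  req#5 t=9ms (window 1): DENY
  req#6 t=11ms (window 2): ALLOW
  req#7 t=12ms (window 2): ALLOW
  req#8 t=12ms (window 2): ALLOW

Allowed counts by window: 4 3

Answer: 4 3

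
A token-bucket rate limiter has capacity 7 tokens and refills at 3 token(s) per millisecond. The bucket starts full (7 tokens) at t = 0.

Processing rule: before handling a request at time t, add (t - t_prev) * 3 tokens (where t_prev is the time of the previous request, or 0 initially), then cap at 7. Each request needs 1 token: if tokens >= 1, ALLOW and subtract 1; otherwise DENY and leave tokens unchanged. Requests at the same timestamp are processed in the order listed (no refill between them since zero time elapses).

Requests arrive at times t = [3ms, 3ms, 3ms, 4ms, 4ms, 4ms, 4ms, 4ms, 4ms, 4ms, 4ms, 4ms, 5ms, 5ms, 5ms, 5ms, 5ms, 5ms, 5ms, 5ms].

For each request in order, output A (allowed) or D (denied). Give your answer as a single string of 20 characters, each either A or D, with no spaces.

Answer: AAAAAAAAAADDAAADDDDD

Derivation:
Simulating step by step:
  req#1 t=3ms: ALLOW
  req#2 t=3ms: ALLOW
  req#3 t=3ms: ALLOW
  req#4 t=4ms: ALLOW
  req#5 t=4ms: ALLOW
  req#6 t=4ms: ALLOW
  req#7 t=4ms: ALLOW
  req#8 t=4ms: ALLOW
  req#9 t=4ms: ALLOW
  req#10 t=4ms: ALLOW
  req#11 t=4ms: DENY
  req#12 t=4ms: DENY
  req#13 t=5ms: ALLOW
  req#14 t=5ms: ALLOW
  req#15 t=5ms: ALLOW
  req#16 t=5ms: DENY
  req#17 t=5ms: DENY
  req#18 t=5ms: DENY
  req#19 t=5ms: DENY
  req#20 t=5ms: DENY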